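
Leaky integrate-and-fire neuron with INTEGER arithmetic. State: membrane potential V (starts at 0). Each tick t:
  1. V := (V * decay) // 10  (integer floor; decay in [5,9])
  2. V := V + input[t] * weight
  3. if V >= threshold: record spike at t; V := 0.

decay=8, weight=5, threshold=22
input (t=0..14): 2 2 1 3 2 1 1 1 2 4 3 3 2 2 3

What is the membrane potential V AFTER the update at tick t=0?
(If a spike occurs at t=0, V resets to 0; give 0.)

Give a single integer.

t=0: input=2 -> V=10
t=1: input=2 -> V=18
t=2: input=1 -> V=19
t=3: input=3 -> V=0 FIRE
t=4: input=2 -> V=10
t=5: input=1 -> V=13
t=6: input=1 -> V=15
t=7: input=1 -> V=17
t=8: input=2 -> V=0 FIRE
t=9: input=4 -> V=20
t=10: input=3 -> V=0 FIRE
t=11: input=3 -> V=15
t=12: input=2 -> V=0 FIRE
t=13: input=2 -> V=10
t=14: input=3 -> V=0 FIRE

Answer: 10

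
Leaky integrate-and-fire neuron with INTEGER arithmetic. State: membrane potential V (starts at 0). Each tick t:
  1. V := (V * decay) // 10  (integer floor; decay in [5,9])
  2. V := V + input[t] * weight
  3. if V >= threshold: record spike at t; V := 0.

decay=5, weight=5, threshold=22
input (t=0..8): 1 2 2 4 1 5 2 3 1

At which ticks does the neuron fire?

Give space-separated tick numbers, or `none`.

t=0: input=1 -> V=5
t=1: input=2 -> V=12
t=2: input=2 -> V=16
t=3: input=4 -> V=0 FIRE
t=4: input=1 -> V=5
t=5: input=5 -> V=0 FIRE
t=6: input=2 -> V=10
t=7: input=3 -> V=20
t=8: input=1 -> V=15

Answer: 3 5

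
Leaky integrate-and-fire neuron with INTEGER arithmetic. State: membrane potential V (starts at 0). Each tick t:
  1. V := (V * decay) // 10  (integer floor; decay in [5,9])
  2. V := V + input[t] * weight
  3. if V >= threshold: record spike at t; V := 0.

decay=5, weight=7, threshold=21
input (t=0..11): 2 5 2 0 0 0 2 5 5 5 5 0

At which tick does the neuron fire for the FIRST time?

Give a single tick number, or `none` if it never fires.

t=0: input=2 -> V=14
t=1: input=5 -> V=0 FIRE
t=2: input=2 -> V=14
t=3: input=0 -> V=7
t=4: input=0 -> V=3
t=5: input=0 -> V=1
t=6: input=2 -> V=14
t=7: input=5 -> V=0 FIRE
t=8: input=5 -> V=0 FIRE
t=9: input=5 -> V=0 FIRE
t=10: input=5 -> V=0 FIRE
t=11: input=0 -> V=0

Answer: 1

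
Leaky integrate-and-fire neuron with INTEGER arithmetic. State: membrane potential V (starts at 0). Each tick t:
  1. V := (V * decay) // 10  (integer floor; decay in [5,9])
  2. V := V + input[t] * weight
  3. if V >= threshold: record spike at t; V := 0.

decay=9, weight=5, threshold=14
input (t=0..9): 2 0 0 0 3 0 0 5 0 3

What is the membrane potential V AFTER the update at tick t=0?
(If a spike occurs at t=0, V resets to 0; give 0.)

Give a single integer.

Answer: 10

Derivation:
t=0: input=2 -> V=10
t=1: input=0 -> V=9
t=2: input=0 -> V=8
t=3: input=0 -> V=7
t=4: input=3 -> V=0 FIRE
t=5: input=0 -> V=0
t=6: input=0 -> V=0
t=7: input=5 -> V=0 FIRE
t=8: input=0 -> V=0
t=9: input=3 -> V=0 FIRE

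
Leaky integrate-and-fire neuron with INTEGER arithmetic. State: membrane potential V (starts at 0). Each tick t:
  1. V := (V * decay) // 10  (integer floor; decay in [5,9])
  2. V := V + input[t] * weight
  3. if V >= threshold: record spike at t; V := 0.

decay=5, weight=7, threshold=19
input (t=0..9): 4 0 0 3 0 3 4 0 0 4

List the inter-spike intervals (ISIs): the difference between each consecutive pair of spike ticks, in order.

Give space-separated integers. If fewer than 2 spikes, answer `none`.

Answer: 3 2 1 3

Derivation:
t=0: input=4 -> V=0 FIRE
t=1: input=0 -> V=0
t=2: input=0 -> V=0
t=3: input=3 -> V=0 FIRE
t=4: input=0 -> V=0
t=5: input=3 -> V=0 FIRE
t=6: input=4 -> V=0 FIRE
t=7: input=0 -> V=0
t=8: input=0 -> V=0
t=9: input=4 -> V=0 FIRE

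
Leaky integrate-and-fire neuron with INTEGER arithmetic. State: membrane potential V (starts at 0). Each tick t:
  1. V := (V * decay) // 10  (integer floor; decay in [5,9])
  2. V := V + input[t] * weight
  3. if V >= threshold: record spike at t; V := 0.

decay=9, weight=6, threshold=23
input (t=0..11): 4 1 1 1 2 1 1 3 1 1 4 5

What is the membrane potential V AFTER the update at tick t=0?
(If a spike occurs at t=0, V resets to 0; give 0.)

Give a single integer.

Answer: 0

Derivation:
t=0: input=4 -> V=0 FIRE
t=1: input=1 -> V=6
t=2: input=1 -> V=11
t=3: input=1 -> V=15
t=4: input=2 -> V=0 FIRE
t=5: input=1 -> V=6
t=6: input=1 -> V=11
t=7: input=3 -> V=0 FIRE
t=8: input=1 -> V=6
t=9: input=1 -> V=11
t=10: input=4 -> V=0 FIRE
t=11: input=5 -> V=0 FIRE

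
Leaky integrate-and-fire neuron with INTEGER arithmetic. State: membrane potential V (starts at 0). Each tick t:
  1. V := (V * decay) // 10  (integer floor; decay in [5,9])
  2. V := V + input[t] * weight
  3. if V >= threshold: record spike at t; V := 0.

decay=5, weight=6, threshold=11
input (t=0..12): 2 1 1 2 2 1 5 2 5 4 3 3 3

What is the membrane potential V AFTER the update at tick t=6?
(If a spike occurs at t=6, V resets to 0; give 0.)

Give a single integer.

t=0: input=2 -> V=0 FIRE
t=1: input=1 -> V=6
t=2: input=1 -> V=9
t=3: input=2 -> V=0 FIRE
t=4: input=2 -> V=0 FIRE
t=5: input=1 -> V=6
t=6: input=5 -> V=0 FIRE
t=7: input=2 -> V=0 FIRE
t=8: input=5 -> V=0 FIRE
t=9: input=4 -> V=0 FIRE
t=10: input=3 -> V=0 FIRE
t=11: input=3 -> V=0 FIRE
t=12: input=3 -> V=0 FIRE

Answer: 0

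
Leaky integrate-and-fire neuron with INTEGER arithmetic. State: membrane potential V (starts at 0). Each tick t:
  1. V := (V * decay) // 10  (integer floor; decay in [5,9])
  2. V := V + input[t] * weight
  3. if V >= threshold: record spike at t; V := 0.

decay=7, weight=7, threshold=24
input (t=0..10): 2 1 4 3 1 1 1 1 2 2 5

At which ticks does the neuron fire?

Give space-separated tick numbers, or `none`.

Answer: 2 8 10

Derivation:
t=0: input=2 -> V=14
t=1: input=1 -> V=16
t=2: input=4 -> V=0 FIRE
t=3: input=3 -> V=21
t=4: input=1 -> V=21
t=5: input=1 -> V=21
t=6: input=1 -> V=21
t=7: input=1 -> V=21
t=8: input=2 -> V=0 FIRE
t=9: input=2 -> V=14
t=10: input=5 -> V=0 FIRE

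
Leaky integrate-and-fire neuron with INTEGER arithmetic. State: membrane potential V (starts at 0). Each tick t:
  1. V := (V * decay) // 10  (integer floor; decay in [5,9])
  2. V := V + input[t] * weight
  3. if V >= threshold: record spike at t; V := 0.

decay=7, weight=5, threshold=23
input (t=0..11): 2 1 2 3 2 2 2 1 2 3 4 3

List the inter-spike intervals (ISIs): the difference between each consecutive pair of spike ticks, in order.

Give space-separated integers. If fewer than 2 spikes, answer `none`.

Answer: 5 2

Derivation:
t=0: input=2 -> V=10
t=1: input=1 -> V=12
t=2: input=2 -> V=18
t=3: input=3 -> V=0 FIRE
t=4: input=2 -> V=10
t=5: input=2 -> V=17
t=6: input=2 -> V=21
t=7: input=1 -> V=19
t=8: input=2 -> V=0 FIRE
t=9: input=3 -> V=15
t=10: input=4 -> V=0 FIRE
t=11: input=3 -> V=15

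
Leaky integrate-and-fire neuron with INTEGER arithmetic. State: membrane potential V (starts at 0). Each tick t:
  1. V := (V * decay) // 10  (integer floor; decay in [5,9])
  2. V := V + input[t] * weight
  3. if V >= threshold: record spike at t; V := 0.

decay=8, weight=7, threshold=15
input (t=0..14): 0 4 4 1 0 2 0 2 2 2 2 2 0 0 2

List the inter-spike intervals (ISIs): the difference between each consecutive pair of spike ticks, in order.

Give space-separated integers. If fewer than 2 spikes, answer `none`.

t=0: input=0 -> V=0
t=1: input=4 -> V=0 FIRE
t=2: input=4 -> V=0 FIRE
t=3: input=1 -> V=7
t=4: input=0 -> V=5
t=5: input=2 -> V=0 FIRE
t=6: input=0 -> V=0
t=7: input=2 -> V=14
t=8: input=2 -> V=0 FIRE
t=9: input=2 -> V=14
t=10: input=2 -> V=0 FIRE
t=11: input=2 -> V=14
t=12: input=0 -> V=11
t=13: input=0 -> V=8
t=14: input=2 -> V=0 FIRE

Answer: 1 3 3 2 4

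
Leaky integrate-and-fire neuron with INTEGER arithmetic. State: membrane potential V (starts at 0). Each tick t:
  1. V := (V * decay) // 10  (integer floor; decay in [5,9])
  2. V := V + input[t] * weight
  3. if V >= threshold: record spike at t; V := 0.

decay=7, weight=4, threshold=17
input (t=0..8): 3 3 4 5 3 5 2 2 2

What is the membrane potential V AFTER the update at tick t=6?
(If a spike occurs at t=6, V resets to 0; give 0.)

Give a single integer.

Answer: 8

Derivation:
t=0: input=3 -> V=12
t=1: input=3 -> V=0 FIRE
t=2: input=4 -> V=16
t=3: input=5 -> V=0 FIRE
t=4: input=3 -> V=12
t=5: input=5 -> V=0 FIRE
t=6: input=2 -> V=8
t=7: input=2 -> V=13
t=8: input=2 -> V=0 FIRE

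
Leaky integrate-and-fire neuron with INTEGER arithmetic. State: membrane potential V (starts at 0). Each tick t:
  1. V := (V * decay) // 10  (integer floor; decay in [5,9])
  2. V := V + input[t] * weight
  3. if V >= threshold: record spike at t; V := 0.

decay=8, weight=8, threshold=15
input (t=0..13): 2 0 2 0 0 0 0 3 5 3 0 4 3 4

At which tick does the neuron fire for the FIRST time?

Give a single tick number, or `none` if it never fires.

Answer: 0

Derivation:
t=0: input=2 -> V=0 FIRE
t=1: input=0 -> V=0
t=2: input=2 -> V=0 FIRE
t=3: input=0 -> V=0
t=4: input=0 -> V=0
t=5: input=0 -> V=0
t=6: input=0 -> V=0
t=7: input=3 -> V=0 FIRE
t=8: input=5 -> V=0 FIRE
t=9: input=3 -> V=0 FIRE
t=10: input=0 -> V=0
t=11: input=4 -> V=0 FIRE
t=12: input=3 -> V=0 FIRE
t=13: input=4 -> V=0 FIRE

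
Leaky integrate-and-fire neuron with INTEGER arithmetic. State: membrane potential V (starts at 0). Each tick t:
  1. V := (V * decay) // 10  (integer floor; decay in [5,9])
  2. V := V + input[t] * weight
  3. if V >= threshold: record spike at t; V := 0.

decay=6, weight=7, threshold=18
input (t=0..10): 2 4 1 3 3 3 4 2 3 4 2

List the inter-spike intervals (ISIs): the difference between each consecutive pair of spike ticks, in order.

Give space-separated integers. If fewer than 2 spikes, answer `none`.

Answer: 2 1 1 1 2 1

Derivation:
t=0: input=2 -> V=14
t=1: input=4 -> V=0 FIRE
t=2: input=1 -> V=7
t=3: input=3 -> V=0 FIRE
t=4: input=3 -> V=0 FIRE
t=5: input=3 -> V=0 FIRE
t=6: input=4 -> V=0 FIRE
t=7: input=2 -> V=14
t=8: input=3 -> V=0 FIRE
t=9: input=4 -> V=0 FIRE
t=10: input=2 -> V=14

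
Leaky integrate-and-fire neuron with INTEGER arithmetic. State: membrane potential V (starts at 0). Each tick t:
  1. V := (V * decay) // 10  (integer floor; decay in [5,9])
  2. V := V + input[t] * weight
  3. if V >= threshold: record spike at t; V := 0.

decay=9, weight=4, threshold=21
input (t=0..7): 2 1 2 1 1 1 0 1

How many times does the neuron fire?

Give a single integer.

t=0: input=2 -> V=8
t=1: input=1 -> V=11
t=2: input=2 -> V=17
t=3: input=1 -> V=19
t=4: input=1 -> V=0 FIRE
t=5: input=1 -> V=4
t=6: input=0 -> V=3
t=7: input=1 -> V=6

Answer: 1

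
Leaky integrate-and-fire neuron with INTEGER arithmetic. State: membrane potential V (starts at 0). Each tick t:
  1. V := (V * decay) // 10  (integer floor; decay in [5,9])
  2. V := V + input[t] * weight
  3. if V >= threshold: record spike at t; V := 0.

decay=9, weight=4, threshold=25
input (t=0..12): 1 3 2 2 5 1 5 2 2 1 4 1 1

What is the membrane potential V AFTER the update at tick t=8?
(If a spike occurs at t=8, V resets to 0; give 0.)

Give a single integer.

Answer: 15

Derivation:
t=0: input=1 -> V=4
t=1: input=3 -> V=15
t=2: input=2 -> V=21
t=3: input=2 -> V=0 FIRE
t=4: input=5 -> V=20
t=5: input=1 -> V=22
t=6: input=5 -> V=0 FIRE
t=7: input=2 -> V=8
t=8: input=2 -> V=15
t=9: input=1 -> V=17
t=10: input=4 -> V=0 FIRE
t=11: input=1 -> V=4
t=12: input=1 -> V=7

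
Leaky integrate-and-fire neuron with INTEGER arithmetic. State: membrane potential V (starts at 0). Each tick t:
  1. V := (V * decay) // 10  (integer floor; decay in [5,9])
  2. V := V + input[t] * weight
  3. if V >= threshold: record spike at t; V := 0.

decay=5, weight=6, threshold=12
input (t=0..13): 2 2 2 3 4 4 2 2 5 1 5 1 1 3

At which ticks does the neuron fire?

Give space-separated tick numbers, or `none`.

t=0: input=2 -> V=0 FIRE
t=1: input=2 -> V=0 FIRE
t=2: input=2 -> V=0 FIRE
t=3: input=3 -> V=0 FIRE
t=4: input=4 -> V=0 FIRE
t=5: input=4 -> V=0 FIRE
t=6: input=2 -> V=0 FIRE
t=7: input=2 -> V=0 FIRE
t=8: input=5 -> V=0 FIRE
t=9: input=1 -> V=6
t=10: input=5 -> V=0 FIRE
t=11: input=1 -> V=6
t=12: input=1 -> V=9
t=13: input=3 -> V=0 FIRE

Answer: 0 1 2 3 4 5 6 7 8 10 13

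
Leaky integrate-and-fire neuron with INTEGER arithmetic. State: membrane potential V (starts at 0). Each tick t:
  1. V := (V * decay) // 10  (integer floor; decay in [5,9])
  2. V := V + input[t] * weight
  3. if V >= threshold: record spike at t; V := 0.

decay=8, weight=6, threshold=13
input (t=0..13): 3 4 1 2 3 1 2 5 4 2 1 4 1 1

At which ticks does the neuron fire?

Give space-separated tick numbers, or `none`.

t=0: input=3 -> V=0 FIRE
t=1: input=4 -> V=0 FIRE
t=2: input=1 -> V=6
t=3: input=2 -> V=0 FIRE
t=4: input=3 -> V=0 FIRE
t=5: input=1 -> V=6
t=6: input=2 -> V=0 FIRE
t=7: input=5 -> V=0 FIRE
t=8: input=4 -> V=0 FIRE
t=9: input=2 -> V=12
t=10: input=1 -> V=0 FIRE
t=11: input=4 -> V=0 FIRE
t=12: input=1 -> V=6
t=13: input=1 -> V=10

Answer: 0 1 3 4 6 7 8 10 11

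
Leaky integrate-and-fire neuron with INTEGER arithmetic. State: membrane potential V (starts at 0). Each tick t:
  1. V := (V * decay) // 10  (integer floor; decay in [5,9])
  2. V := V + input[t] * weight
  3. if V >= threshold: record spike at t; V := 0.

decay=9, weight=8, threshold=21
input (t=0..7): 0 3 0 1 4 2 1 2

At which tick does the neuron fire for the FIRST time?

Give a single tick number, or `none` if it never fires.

Answer: 1

Derivation:
t=0: input=0 -> V=0
t=1: input=3 -> V=0 FIRE
t=2: input=0 -> V=0
t=3: input=1 -> V=8
t=4: input=4 -> V=0 FIRE
t=5: input=2 -> V=16
t=6: input=1 -> V=0 FIRE
t=7: input=2 -> V=16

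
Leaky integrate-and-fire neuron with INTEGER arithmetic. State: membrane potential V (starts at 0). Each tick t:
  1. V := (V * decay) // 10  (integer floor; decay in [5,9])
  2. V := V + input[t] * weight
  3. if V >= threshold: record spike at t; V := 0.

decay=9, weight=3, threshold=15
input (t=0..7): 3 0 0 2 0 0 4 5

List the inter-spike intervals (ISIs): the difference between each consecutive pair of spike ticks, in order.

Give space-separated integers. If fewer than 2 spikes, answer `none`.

Answer: 1

Derivation:
t=0: input=3 -> V=9
t=1: input=0 -> V=8
t=2: input=0 -> V=7
t=3: input=2 -> V=12
t=4: input=0 -> V=10
t=5: input=0 -> V=9
t=6: input=4 -> V=0 FIRE
t=7: input=5 -> V=0 FIRE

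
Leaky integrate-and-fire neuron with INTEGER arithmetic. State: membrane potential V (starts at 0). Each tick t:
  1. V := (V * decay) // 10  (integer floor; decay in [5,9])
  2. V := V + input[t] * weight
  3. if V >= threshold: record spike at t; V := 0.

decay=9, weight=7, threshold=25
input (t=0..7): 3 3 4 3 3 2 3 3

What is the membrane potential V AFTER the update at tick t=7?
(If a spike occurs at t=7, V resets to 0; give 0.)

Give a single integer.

Answer: 21

Derivation:
t=0: input=3 -> V=21
t=1: input=3 -> V=0 FIRE
t=2: input=4 -> V=0 FIRE
t=3: input=3 -> V=21
t=4: input=3 -> V=0 FIRE
t=5: input=2 -> V=14
t=6: input=3 -> V=0 FIRE
t=7: input=3 -> V=21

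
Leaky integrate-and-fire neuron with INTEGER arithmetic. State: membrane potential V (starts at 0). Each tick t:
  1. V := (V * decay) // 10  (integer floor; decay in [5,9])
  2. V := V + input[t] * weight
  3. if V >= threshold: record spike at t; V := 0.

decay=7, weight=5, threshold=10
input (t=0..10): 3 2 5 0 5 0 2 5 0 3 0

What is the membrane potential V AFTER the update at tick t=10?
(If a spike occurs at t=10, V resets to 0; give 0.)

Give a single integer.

Answer: 0

Derivation:
t=0: input=3 -> V=0 FIRE
t=1: input=2 -> V=0 FIRE
t=2: input=5 -> V=0 FIRE
t=3: input=0 -> V=0
t=4: input=5 -> V=0 FIRE
t=5: input=0 -> V=0
t=6: input=2 -> V=0 FIRE
t=7: input=5 -> V=0 FIRE
t=8: input=0 -> V=0
t=9: input=3 -> V=0 FIRE
t=10: input=0 -> V=0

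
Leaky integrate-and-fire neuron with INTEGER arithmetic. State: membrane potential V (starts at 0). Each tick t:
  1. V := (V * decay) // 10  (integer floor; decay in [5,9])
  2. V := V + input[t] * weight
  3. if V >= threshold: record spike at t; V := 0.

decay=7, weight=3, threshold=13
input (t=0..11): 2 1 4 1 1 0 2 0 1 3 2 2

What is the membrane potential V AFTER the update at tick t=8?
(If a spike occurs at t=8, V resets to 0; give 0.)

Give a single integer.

t=0: input=2 -> V=6
t=1: input=1 -> V=7
t=2: input=4 -> V=0 FIRE
t=3: input=1 -> V=3
t=4: input=1 -> V=5
t=5: input=0 -> V=3
t=6: input=2 -> V=8
t=7: input=0 -> V=5
t=8: input=1 -> V=6
t=9: input=3 -> V=0 FIRE
t=10: input=2 -> V=6
t=11: input=2 -> V=10

Answer: 6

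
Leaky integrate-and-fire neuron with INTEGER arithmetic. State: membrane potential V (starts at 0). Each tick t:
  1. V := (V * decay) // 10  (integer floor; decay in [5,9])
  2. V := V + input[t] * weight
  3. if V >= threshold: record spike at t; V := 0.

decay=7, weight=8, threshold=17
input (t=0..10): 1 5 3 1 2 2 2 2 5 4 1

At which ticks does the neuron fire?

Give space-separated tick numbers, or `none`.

Answer: 1 2 4 6 8 9

Derivation:
t=0: input=1 -> V=8
t=1: input=5 -> V=0 FIRE
t=2: input=3 -> V=0 FIRE
t=3: input=1 -> V=8
t=4: input=2 -> V=0 FIRE
t=5: input=2 -> V=16
t=6: input=2 -> V=0 FIRE
t=7: input=2 -> V=16
t=8: input=5 -> V=0 FIRE
t=9: input=4 -> V=0 FIRE
t=10: input=1 -> V=8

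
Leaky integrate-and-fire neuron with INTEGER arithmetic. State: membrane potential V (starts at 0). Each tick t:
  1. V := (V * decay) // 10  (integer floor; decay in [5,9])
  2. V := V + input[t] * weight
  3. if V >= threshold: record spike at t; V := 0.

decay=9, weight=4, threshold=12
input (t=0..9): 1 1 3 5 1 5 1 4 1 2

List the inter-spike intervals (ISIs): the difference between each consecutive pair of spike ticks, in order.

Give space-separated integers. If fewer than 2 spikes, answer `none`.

Answer: 1 2 2

Derivation:
t=0: input=1 -> V=4
t=1: input=1 -> V=7
t=2: input=3 -> V=0 FIRE
t=3: input=5 -> V=0 FIRE
t=4: input=1 -> V=4
t=5: input=5 -> V=0 FIRE
t=6: input=1 -> V=4
t=7: input=4 -> V=0 FIRE
t=8: input=1 -> V=4
t=9: input=2 -> V=11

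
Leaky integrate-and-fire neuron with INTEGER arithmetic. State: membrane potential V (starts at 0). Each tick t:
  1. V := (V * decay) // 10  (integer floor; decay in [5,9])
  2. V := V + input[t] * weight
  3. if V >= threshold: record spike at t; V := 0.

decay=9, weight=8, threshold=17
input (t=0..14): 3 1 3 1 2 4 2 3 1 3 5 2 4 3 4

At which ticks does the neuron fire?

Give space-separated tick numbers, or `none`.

Answer: 0 2 4 5 7 9 10 12 13 14

Derivation:
t=0: input=3 -> V=0 FIRE
t=1: input=1 -> V=8
t=2: input=3 -> V=0 FIRE
t=3: input=1 -> V=8
t=4: input=2 -> V=0 FIRE
t=5: input=4 -> V=0 FIRE
t=6: input=2 -> V=16
t=7: input=3 -> V=0 FIRE
t=8: input=1 -> V=8
t=9: input=3 -> V=0 FIRE
t=10: input=5 -> V=0 FIRE
t=11: input=2 -> V=16
t=12: input=4 -> V=0 FIRE
t=13: input=3 -> V=0 FIRE
t=14: input=4 -> V=0 FIRE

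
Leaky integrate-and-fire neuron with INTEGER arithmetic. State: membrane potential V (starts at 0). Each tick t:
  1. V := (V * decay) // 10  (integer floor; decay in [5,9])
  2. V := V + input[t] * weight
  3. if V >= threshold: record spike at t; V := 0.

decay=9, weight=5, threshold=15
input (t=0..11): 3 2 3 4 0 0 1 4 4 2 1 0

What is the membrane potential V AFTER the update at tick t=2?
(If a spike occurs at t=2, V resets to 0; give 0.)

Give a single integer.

t=0: input=3 -> V=0 FIRE
t=1: input=2 -> V=10
t=2: input=3 -> V=0 FIRE
t=3: input=4 -> V=0 FIRE
t=4: input=0 -> V=0
t=5: input=0 -> V=0
t=6: input=1 -> V=5
t=7: input=4 -> V=0 FIRE
t=8: input=4 -> V=0 FIRE
t=9: input=2 -> V=10
t=10: input=1 -> V=14
t=11: input=0 -> V=12

Answer: 0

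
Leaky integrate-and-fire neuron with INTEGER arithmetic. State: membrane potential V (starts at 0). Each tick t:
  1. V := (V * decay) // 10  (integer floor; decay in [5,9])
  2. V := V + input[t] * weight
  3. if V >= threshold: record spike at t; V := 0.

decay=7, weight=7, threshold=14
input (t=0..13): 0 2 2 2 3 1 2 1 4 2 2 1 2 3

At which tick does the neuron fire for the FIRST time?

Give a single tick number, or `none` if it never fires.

Answer: 1

Derivation:
t=0: input=0 -> V=0
t=1: input=2 -> V=0 FIRE
t=2: input=2 -> V=0 FIRE
t=3: input=2 -> V=0 FIRE
t=4: input=3 -> V=0 FIRE
t=5: input=1 -> V=7
t=6: input=2 -> V=0 FIRE
t=7: input=1 -> V=7
t=8: input=4 -> V=0 FIRE
t=9: input=2 -> V=0 FIRE
t=10: input=2 -> V=0 FIRE
t=11: input=1 -> V=7
t=12: input=2 -> V=0 FIRE
t=13: input=3 -> V=0 FIRE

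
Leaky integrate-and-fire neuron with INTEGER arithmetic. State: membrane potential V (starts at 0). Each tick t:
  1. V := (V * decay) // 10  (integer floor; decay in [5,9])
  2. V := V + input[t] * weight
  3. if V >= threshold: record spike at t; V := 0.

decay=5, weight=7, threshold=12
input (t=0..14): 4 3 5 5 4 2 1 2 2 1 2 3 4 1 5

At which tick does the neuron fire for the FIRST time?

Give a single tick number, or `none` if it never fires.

Answer: 0

Derivation:
t=0: input=4 -> V=0 FIRE
t=1: input=3 -> V=0 FIRE
t=2: input=5 -> V=0 FIRE
t=3: input=5 -> V=0 FIRE
t=4: input=4 -> V=0 FIRE
t=5: input=2 -> V=0 FIRE
t=6: input=1 -> V=7
t=7: input=2 -> V=0 FIRE
t=8: input=2 -> V=0 FIRE
t=9: input=1 -> V=7
t=10: input=2 -> V=0 FIRE
t=11: input=3 -> V=0 FIRE
t=12: input=4 -> V=0 FIRE
t=13: input=1 -> V=7
t=14: input=5 -> V=0 FIRE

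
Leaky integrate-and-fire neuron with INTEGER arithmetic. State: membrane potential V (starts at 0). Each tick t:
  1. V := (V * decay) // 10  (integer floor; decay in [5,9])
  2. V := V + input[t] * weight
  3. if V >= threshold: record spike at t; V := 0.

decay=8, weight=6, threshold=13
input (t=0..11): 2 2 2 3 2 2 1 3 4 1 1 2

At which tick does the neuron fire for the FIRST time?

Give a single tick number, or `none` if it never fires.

Answer: 1

Derivation:
t=0: input=2 -> V=12
t=1: input=2 -> V=0 FIRE
t=2: input=2 -> V=12
t=3: input=3 -> V=0 FIRE
t=4: input=2 -> V=12
t=5: input=2 -> V=0 FIRE
t=6: input=1 -> V=6
t=7: input=3 -> V=0 FIRE
t=8: input=4 -> V=0 FIRE
t=9: input=1 -> V=6
t=10: input=1 -> V=10
t=11: input=2 -> V=0 FIRE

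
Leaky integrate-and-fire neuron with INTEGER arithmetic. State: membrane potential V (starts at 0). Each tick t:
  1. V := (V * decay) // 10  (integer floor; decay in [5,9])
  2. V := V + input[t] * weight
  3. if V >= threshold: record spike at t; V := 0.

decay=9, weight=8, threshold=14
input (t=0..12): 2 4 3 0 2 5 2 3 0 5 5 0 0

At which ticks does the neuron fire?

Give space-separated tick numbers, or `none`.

Answer: 0 1 2 4 5 6 7 9 10

Derivation:
t=0: input=2 -> V=0 FIRE
t=1: input=4 -> V=0 FIRE
t=2: input=3 -> V=0 FIRE
t=3: input=0 -> V=0
t=4: input=2 -> V=0 FIRE
t=5: input=5 -> V=0 FIRE
t=6: input=2 -> V=0 FIRE
t=7: input=3 -> V=0 FIRE
t=8: input=0 -> V=0
t=9: input=5 -> V=0 FIRE
t=10: input=5 -> V=0 FIRE
t=11: input=0 -> V=0
t=12: input=0 -> V=0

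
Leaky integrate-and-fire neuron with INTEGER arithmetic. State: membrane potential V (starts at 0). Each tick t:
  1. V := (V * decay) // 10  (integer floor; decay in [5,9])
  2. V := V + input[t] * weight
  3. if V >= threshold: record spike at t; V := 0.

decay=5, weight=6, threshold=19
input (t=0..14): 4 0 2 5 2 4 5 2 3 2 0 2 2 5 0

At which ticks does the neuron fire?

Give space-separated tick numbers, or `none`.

Answer: 0 3 5 6 8 12 13

Derivation:
t=0: input=4 -> V=0 FIRE
t=1: input=0 -> V=0
t=2: input=2 -> V=12
t=3: input=5 -> V=0 FIRE
t=4: input=2 -> V=12
t=5: input=4 -> V=0 FIRE
t=6: input=5 -> V=0 FIRE
t=7: input=2 -> V=12
t=8: input=3 -> V=0 FIRE
t=9: input=2 -> V=12
t=10: input=0 -> V=6
t=11: input=2 -> V=15
t=12: input=2 -> V=0 FIRE
t=13: input=5 -> V=0 FIRE
t=14: input=0 -> V=0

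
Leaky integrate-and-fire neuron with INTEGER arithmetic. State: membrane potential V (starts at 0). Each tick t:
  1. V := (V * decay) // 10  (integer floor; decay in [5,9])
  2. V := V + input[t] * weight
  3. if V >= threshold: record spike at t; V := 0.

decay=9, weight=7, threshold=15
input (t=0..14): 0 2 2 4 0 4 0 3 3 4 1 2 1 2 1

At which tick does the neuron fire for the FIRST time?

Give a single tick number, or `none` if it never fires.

Answer: 2

Derivation:
t=0: input=0 -> V=0
t=1: input=2 -> V=14
t=2: input=2 -> V=0 FIRE
t=3: input=4 -> V=0 FIRE
t=4: input=0 -> V=0
t=5: input=4 -> V=0 FIRE
t=6: input=0 -> V=0
t=7: input=3 -> V=0 FIRE
t=8: input=3 -> V=0 FIRE
t=9: input=4 -> V=0 FIRE
t=10: input=1 -> V=7
t=11: input=2 -> V=0 FIRE
t=12: input=1 -> V=7
t=13: input=2 -> V=0 FIRE
t=14: input=1 -> V=7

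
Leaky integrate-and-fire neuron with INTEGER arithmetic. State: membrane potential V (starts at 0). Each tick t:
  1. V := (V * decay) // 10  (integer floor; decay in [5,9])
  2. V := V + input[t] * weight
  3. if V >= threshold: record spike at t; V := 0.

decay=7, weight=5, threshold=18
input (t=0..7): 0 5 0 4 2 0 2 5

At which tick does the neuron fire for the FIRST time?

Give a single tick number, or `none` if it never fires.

Answer: 1

Derivation:
t=0: input=0 -> V=0
t=1: input=5 -> V=0 FIRE
t=2: input=0 -> V=0
t=3: input=4 -> V=0 FIRE
t=4: input=2 -> V=10
t=5: input=0 -> V=7
t=6: input=2 -> V=14
t=7: input=5 -> V=0 FIRE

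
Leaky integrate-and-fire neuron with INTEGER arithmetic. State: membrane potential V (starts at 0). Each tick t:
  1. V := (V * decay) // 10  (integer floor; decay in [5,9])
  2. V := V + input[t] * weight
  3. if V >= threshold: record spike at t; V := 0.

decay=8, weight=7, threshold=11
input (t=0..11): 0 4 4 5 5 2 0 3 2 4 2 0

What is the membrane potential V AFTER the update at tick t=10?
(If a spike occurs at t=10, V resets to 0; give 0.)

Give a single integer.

t=0: input=0 -> V=0
t=1: input=4 -> V=0 FIRE
t=2: input=4 -> V=0 FIRE
t=3: input=5 -> V=0 FIRE
t=4: input=5 -> V=0 FIRE
t=5: input=2 -> V=0 FIRE
t=6: input=0 -> V=0
t=7: input=3 -> V=0 FIRE
t=8: input=2 -> V=0 FIRE
t=9: input=4 -> V=0 FIRE
t=10: input=2 -> V=0 FIRE
t=11: input=0 -> V=0

Answer: 0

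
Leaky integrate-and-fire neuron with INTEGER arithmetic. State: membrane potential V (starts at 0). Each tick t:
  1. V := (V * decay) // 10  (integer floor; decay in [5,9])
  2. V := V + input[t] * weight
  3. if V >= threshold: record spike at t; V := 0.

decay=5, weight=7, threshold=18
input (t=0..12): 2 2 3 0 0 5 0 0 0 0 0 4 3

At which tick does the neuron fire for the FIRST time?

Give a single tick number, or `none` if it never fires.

Answer: 1

Derivation:
t=0: input=2 -> V=14
t=1: input=2 -> V=0 FIRE
t=2: input=3 -> V=0 FIRE
t=3: input=0 -> V=0
t=4: input=0 -> V=0
t=5: input=5 -> V=0 FIRE
t=6: input=0 -> V=0
t=7: input=0 -> V=0
t=8: input=0 -> V=0
t=9: input=0 -> V=0
t=10: input=0 -> V=0
t=11: input=4 -> V=0 FIRE
t=12: input=3 -> V=0 FIRE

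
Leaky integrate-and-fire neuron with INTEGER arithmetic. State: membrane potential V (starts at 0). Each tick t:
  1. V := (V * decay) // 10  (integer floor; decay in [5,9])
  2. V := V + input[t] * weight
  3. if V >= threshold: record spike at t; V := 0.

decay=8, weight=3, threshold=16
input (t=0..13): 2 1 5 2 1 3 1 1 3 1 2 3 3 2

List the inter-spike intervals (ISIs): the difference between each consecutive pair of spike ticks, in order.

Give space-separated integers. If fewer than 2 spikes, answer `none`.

Answer: 6 4

Derivation:
t=0: input=2 -> V=6
t=1: input=1 -> V=7
t=2: input=5 -> V=0 FIRE
t=3: input=2 -> V=6
t=4: input=1 -> V=7
t=5: input=3 -> V=14
t=6: input=1 -> V=14
t=7: input=1 -> V=14
t=8: input=3 -> V=0 FIRE
t=9: input=1 -> V=3
t=10: input=2 -> V=8
t=11: input=3 -> V=15
t=12: input=3 -> V=0 FIRE
t=13: input=2 -> V=6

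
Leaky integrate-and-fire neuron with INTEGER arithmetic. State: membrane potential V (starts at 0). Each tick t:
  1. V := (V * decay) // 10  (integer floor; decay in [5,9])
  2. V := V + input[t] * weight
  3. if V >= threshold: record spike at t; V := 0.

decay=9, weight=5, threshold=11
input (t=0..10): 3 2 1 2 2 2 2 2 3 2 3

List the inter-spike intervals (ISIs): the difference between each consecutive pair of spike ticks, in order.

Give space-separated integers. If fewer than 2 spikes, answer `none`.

Answer: 2 2 2 2 2

Derivation:
t=0: input=3 -> V=0 FIRE
t=1: input=2 -> V=10
t=2: input=1 -> V=0 FIRE
t=3: input=2 -> V=10
t=4: input=2 -> V=0 FIRE
t=5: input=2 -> V=10
t=6: input=2 -> V=0 FIRE
t=7: input=2 -> V=10
t=8: input=3 -> V=0 FIRE
t=9: input=2 -> V=10
t=10: input=3 -> V=0 FIRE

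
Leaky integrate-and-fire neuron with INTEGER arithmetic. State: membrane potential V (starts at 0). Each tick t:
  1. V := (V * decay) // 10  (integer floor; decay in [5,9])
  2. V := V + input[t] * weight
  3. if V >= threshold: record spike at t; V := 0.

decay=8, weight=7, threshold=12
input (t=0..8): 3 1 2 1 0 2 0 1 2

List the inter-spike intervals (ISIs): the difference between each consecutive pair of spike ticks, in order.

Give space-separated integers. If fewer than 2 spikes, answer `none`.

t=0: input=3 -> V=0 FIRE
t=1: input=1 -> V=7
t=2: input=2 -> V=0 FIRE
t=3: input=1 -> V=7
t=4: input=0 -> V=5
t=5: input=2 -> V=0 FIRE
t=6: input=0 -> V=0
t=7: input=1 -> V=7
t=8: input=2 -> V=0 FIRE

Answer: 2 3 3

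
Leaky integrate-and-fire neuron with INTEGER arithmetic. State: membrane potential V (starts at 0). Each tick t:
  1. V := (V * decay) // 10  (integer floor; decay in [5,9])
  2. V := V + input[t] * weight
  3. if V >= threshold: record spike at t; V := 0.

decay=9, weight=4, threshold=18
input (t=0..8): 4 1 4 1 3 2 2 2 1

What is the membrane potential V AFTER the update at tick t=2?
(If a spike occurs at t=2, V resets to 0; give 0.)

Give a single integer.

Answer: 16

Derivation:
t=0: input=4 -> V=16
t=1: input=1 -> V=0 FIRE
t=2: input=4 -> V=16
t=3: input=1 -> V=0 FIRE
t=4: input=3 -> V=12
t=5: input=2 -> V=0 FIRE
t=6: input=2 -> V=8
t=7: input=2 -> V=15
t=8: input=1 -> V=17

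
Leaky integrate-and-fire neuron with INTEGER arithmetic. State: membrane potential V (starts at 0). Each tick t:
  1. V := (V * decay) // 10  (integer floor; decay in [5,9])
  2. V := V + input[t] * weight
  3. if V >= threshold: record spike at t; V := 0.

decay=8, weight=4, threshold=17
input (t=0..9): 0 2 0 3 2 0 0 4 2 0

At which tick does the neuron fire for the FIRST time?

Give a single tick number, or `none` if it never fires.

t=0: input=0 -> V=0
t=1: input=2 -> V=8
t=2: input=0 -> V=6
t=3: input=3 -> V=16
t=4: input=2 -> V=0 FIRE
t=5: input=0 -> V=0
t=6: input=0 -> V=0
t=7: input=4 -> V=16
t=8: input=2 -> V=0 FIRE
t=9: input=0 -> V=0

Answer: 4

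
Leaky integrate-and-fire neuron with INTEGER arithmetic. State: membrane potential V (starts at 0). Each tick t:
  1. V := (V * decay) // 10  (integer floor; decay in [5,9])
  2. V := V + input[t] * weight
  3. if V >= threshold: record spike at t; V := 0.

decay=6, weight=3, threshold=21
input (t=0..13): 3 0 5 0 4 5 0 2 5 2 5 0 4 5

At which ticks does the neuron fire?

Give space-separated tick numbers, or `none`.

t=0: input=3 -> V=9
t=1: input=0 -> V=5
t=2: input=5 -> V=18
t=3: input=0 -> V=10
t=4: input=4 -> V=18
t=5: input=5 -> V=0 FIRE
t=6: input=0 -> V=0
t=7: input=2 -> V=6
t=8: input=5 -> V=18
t=9: input=2 -> V=16
t=10: input=5 -> V=0 FIRE
t=11: input=0 -> V=0
t=12: input=4 -> V=12
t=13: input=5 -> V=0 FIRE

Answer: 5 10 13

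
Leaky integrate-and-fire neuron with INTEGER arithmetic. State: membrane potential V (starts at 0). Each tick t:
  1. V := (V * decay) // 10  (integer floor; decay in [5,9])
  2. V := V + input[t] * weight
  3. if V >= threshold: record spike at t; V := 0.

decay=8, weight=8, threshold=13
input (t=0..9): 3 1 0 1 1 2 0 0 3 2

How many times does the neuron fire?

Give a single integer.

t=0: input=3 -> V=0 FIRE
t=1: input=1 -> V=8
t=2: input=0 -> V=6
t=3: input=1 -> V=12
t=4: input=1 -> V=0 FIRE
t=5: input=2 -> V=0 FIRE
t=6: input=0 -> V=0
t=7: input=0 -> V=0
t=8: input=3 -> V=0 FIRE
t=9: input=2 -> V=0 FIRE

Answer: 5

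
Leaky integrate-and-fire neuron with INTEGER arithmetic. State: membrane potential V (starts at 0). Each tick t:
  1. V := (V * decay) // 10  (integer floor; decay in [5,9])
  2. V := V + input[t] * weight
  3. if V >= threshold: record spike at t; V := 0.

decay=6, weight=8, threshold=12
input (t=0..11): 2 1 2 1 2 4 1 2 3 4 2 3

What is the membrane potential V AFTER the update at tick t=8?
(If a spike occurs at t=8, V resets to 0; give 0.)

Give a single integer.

t=0: input=2 -> V=0 FIRE
t=1: input=1 -> V=8
t=2: input=2 -> V=0 FIRE
t=3: input=1 -> V=8
t=4: input=2 -> V=0 FIRE
t=5: input=4 -> V=0 FIRE
t=6: input=1 -> V=8
t=7: input=2 -> V=0 FIRE
t=8: input=3 -> V=0 FIRE
t=9: input=4 -> V=0 FIRE
t=10: input=2 -> V=0 FIRE
t=11: input=3 -> V=0 FIRE

Answer: 0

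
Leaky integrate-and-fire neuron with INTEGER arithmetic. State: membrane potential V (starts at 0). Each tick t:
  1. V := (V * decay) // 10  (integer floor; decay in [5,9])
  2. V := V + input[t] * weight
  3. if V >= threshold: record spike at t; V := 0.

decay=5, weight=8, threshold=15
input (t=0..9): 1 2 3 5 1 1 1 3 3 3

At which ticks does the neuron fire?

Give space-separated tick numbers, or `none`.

t=0: input=1 -> V=8
t=1: input=2 -> V=0 FIRE
t=2: input=3 -> V=0 FIRE
t=3: input=5 -> V=0 FIRE
t=4: input=1 -> V=8
t=5: input=1 -> V=12
t=6: input=1 -> V=14
t=7: input=3 -> V=0 FIRE
t=8: input=3 -> V=0 FIRE
t=9: input=3 -> V=0 FIRE

Answer: 1 2 3 7 8 9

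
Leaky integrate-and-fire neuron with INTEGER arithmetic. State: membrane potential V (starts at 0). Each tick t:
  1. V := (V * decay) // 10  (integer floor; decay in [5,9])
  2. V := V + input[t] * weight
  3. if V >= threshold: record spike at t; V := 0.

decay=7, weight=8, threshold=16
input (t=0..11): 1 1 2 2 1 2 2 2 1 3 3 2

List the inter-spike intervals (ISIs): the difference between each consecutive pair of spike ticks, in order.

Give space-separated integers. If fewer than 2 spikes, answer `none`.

Answer: 1 2 1 1 2 1 1

Derivation:
t=0: input=1 -> V=8
t=1: input=1 -> V=13
t=2: input=2 -> V=0 FIRE
t=3: input=2 -> V=0 FIRE
t=4: input=1 -> V=8
t=5: input=2 -> V=0 FIRE
t=6: input=2 -> V=0 FIRE
t=7: input=2 -> V=0 FIRE
t=8: input=1 -> V=8
t=9: input=3 -> V=0 FIRE
t=10: input=3 -> V=0 FIRE
t=11: input=2 -> V=0 FIRE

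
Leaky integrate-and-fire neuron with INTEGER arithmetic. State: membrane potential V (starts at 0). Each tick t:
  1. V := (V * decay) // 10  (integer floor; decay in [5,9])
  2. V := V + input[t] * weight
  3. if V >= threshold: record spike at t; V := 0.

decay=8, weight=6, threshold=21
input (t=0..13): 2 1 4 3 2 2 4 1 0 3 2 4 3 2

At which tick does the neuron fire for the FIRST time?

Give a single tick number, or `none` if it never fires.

Answer: 2

Derivation:
t=0: input=2 -> V=12
t=1: input=1 -> V=15
t=2: input=4 -> V=0 FIRE
t=3: input=3 -> V=18
t=4: input=2 -> V=0 FIRE
t=5: input=2 -> V=12
t=6: input=4 -> V=0 FIRE
t=7: input=1 -> V=6
t=8: input=0 -> V=4
t=9: input=3 -> V=0 FIRE
t=10: input=2 -> V=12
t=11: input=4 -> V=0 FIRE
t=12: input=3 -> V=18
t=13: input=2 -> V=0 FIRE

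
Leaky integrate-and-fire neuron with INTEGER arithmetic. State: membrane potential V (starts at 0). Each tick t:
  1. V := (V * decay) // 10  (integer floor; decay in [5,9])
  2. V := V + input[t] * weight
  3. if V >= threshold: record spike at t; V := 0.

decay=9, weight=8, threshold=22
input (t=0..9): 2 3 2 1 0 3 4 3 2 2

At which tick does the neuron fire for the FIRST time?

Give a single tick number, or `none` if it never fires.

t=0: input=2 -> V=16
t=1: input=3 -> V=0 FIRE
t=2: input=2 -> V=16
t=3: input=1 -> V=0 FIRE
t=4: input=0 -> V=0
t=5: input=3 -> V=0 FIRE
t=6: input=4 -> V=0 FIRE
t=7: input=3 -> V=0 FIRE
t=8: input=2 -> V=16
t=9: input=2 -> V=0 FIRE

Answer: 1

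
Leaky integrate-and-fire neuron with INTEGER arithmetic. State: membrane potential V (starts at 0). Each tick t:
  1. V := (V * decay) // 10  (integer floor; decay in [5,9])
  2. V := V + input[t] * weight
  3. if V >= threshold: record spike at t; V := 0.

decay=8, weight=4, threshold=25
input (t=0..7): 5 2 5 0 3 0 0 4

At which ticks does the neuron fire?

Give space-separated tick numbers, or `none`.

t=0: input=5 -> V=20
t=1: input=2 -> V=24
t=2: input=5 -> V=0 FIRE
t=3: input=0 -> V=0
t=4: input=3 -> V=12
t=5: input=0 -> V=9
t=6: input=0 -> V=7
t=7: input=4 -> V=21

Answer: 2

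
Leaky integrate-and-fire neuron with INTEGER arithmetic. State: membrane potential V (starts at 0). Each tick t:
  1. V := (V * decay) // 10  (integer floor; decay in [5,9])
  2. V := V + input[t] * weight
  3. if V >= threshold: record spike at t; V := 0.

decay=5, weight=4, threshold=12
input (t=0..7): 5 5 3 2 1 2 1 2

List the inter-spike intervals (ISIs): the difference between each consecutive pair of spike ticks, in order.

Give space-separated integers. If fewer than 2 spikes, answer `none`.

Answer: 1 1 3

Derivation:
t=0: input=5 -> V=0 FIRE
t=1: input=5 -> V=0 FIRE
t=2: input=3 -> V=0 FIRE
t=3: input=2 -> V=8
t=4: input=1 -> V=8
t=5: input=2 -> V=0 FIRE
t=6: input=1 -> V=4
t=7: input=2 -> V=10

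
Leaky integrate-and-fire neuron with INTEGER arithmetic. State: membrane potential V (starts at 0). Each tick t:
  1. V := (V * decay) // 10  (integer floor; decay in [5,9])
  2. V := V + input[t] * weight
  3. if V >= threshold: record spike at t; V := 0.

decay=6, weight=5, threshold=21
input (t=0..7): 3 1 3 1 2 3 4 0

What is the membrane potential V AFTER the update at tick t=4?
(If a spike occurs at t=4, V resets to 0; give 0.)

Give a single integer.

Answer: 13

Derivation:
t=0: input=3 -> V=15
t=1: input=1 -> V=14
t=2: input=3 -> V=0 FIRE
t=3: input=1 -> V=5
t=4: input=2 -> V=13
t=5: input=3 -> V=0 FIRE
t=6: input=4 -> V=20
t=7: input=0 -> V=12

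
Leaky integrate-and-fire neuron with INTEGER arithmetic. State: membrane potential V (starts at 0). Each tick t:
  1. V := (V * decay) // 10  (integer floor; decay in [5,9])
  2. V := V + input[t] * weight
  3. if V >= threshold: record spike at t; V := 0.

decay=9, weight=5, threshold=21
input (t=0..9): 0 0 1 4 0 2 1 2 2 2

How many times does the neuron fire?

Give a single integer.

Answer: 2

Derivation:
t=0: input=0 -> V=0
t=1: input=0 -> V=0
t=2: input=1 -> V=5
t=3: input=4 -> V=0 FIRE
t=4: input=0 -> V=0
t=5: input=2 -> V=10
t=6: input=1 -> V=14
t=7: input=2 -> V=0 FIRE
t=8: input=2 -> V=10
t=9: input=2 -> V=19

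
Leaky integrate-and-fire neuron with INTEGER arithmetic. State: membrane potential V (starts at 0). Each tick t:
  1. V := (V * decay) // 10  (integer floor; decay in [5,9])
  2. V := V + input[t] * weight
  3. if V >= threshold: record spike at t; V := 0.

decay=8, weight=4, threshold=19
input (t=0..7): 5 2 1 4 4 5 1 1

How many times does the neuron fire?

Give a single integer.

t=0: input=5 -> V=0 FIRE
t=1: input=2 -> V=8
t=2: input=1 -> V=10
t=3: input=4 -> V=0 FIRE
t=4: input=4 -> V=16
t=5: input=5 -> V=0 FIRE
t=6: input=1 -> V=4
t=7: input=1 -> V=7

Answer: 3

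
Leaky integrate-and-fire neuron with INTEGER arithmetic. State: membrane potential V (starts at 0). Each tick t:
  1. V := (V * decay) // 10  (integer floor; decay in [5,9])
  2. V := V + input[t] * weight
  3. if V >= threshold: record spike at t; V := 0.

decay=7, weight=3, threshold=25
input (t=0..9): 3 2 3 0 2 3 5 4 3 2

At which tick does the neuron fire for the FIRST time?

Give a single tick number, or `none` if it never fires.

t=0: input=3 -> V=9
t=1: input=2 -> V=12
t=2: input=3 -> V=17
t=3: input=0 -> V=11
t=4: input=2 -> V=13
t=5: input=3 -> V=18
t=6: input=5 -> V=0 FIRE
t=7: input=4 -> V=12
t=8: input=3 -> V=17
t=9: input=2 -> V=17

Answer: 6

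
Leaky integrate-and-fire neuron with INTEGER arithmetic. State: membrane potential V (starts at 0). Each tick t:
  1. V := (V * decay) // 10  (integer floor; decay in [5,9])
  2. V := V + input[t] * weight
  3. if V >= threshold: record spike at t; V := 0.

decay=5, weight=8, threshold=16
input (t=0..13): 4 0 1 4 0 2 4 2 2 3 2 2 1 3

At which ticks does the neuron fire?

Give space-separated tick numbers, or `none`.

t=0: input=4 -> V=0 FIRE
t=1: input=0 -> V=0
t=2: input=1 -> V=8
t=3: input=4 -> V=0 FIRE
t=4: input=0 -> V=0
t=5: input=2 -> V=0 FIRE
t=6: input=4 -> V=0 FIRE
t=7: input=2 -> V=0 FIRE
t=8: input=2 -> V=0 FIRE
t=9: input=3 -> V=0 FIRE
t=10: input=2 -> V=0 FIRE
t=11: input=2 -> V=0 FIRE
t=12: input=1 -> V=8
t=13: input=3 -> V=0 FIRE

Answer: 0 3 5 6 7 8 9 10 11 13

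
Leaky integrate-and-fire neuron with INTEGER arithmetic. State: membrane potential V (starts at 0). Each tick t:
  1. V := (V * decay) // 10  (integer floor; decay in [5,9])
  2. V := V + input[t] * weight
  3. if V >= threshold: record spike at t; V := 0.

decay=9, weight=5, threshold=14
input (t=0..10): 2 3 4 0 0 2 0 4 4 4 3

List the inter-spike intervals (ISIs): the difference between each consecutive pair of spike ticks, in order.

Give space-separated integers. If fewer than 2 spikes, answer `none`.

Answer: 1 5 1 1 1

Derivation:
t=0: input=2 -> V=10
t=1: input=3 -> V=0 FIRE
t=2: input=4 -> V=0 FIRE
t=3: input=0 -> V=0
t=4: input=0 -> V=0
t=5: input=2 -> V=10
t=6: input=0 -> V=9
t=7: input=4 -> V=0 FIRE
t=8: input=4 -> V=0 FIRE
t=9: input=4 -> V=0 FIRE
t=10: input=3 -> V=0 FIRE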